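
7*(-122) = -854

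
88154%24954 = 13292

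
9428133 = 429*21977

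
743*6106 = 4536758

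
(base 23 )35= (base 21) 3B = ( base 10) 74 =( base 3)2202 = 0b1001010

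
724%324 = 76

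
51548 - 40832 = 10716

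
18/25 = 18/25=0.72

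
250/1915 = 50/383 = 0.13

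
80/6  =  13 + 1/3 = 13.33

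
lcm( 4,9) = 36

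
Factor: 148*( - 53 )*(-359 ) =2815996= 2^2*37^1*53^1*359^1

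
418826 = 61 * 6866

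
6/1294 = 3/647= 0.00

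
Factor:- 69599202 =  - 2^1* 3^1*11599867^1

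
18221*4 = 72884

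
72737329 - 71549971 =1187358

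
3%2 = 1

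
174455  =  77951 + 96504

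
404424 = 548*738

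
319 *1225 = 390775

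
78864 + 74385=153249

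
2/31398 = 1/15699 = 0.00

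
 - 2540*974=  - 2473960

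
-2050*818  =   -1676900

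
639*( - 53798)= -34376922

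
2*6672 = 13344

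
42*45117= 1894914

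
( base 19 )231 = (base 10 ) 780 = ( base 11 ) 64A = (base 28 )ro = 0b1100001100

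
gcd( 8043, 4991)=7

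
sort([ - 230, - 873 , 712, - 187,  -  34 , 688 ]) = [ - 873,-230,-187, - 34,688,712] 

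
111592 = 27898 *4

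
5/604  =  5/604 = 0.01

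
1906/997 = 1906/997= 1.91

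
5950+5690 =11640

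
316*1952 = 616832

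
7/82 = 7/82 = 0.09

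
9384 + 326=9710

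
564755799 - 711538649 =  - 146782850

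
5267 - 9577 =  - 4310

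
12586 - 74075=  - 61489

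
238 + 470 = 708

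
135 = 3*45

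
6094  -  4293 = 1801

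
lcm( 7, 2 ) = 14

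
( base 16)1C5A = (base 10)7258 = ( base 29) 8I8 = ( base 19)1120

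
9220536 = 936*9851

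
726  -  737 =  - 11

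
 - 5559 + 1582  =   - 3977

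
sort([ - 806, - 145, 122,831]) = [ -806,  -  145,122,831 ] 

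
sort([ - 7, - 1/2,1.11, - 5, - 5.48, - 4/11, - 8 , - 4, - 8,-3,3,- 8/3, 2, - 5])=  [ - 8, - 8,-7, - 5.48, - 5, - 5,-4,  -  3, - 8/3 , - 1/2,- 4/11,1.11, 2, 3]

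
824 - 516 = 308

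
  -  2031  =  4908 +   -  6939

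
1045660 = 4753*220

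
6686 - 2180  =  4506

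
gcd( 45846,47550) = 6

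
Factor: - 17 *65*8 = - 8840 = - 2^3 *5^1*13^1*17^1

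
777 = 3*259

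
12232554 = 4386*2789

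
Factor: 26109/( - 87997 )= - 27/91 = - 3^3*7^( - 1)*13^( - 1)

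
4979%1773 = 1433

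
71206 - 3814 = 67392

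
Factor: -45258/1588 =-57/2 =- 2^ ( - 1 )* 3^1*19^1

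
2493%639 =576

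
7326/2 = 3663=3663.00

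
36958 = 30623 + 6335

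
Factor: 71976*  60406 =4347782256=2^4*3^1 * 2999^1*30203^1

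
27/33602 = 27/33602  =  0.00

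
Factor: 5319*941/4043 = 5005179/4043 = 3^3* 13^( - 1 ) * 197^1*311^( - 1)*941^1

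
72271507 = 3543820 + 68727687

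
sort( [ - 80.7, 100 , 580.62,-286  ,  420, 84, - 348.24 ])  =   [-348.24, - 286,-80.7, 84,100 , 420, 580.62 ]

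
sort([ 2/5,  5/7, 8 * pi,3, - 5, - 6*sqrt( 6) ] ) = [ - 6 * sqrt( 6),-5, 2/5, 5/7 , 3, 8*pi] 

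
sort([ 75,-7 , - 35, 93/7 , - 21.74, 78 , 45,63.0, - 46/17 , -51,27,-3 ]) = [-51, - 35 ,-21.74, - 7, - 3 ,  -  46/17,93/7,27,  45 , 63.0 , 75,78]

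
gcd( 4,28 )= 4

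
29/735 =29/735 = 0.04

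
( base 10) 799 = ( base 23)1BH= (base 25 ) 16o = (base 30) QJ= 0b1100011111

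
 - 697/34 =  - 41/2 = - 20.50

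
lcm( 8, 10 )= 40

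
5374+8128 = 13502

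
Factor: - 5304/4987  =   - 2^3 *3^1 * 13^1 * 17^1  *4987^(-1)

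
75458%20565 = 13763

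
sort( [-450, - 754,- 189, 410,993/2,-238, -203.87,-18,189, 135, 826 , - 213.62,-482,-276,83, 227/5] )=[- 754,- 482, - 450, - 276, - 238 , - 213.62, - 203.87,-189,-18,  227/5, 83, 135, 189, 410, 993/2, 826] 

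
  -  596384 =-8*74548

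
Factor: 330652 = 2^2*7^3*241^1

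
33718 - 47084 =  - 13366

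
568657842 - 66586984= 502070858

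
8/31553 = 8/31553 = 0.00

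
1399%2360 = 1399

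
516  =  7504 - 6988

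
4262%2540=1722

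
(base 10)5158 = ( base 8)12046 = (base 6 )35514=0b1010000100110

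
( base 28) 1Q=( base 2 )110110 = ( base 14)3c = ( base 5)204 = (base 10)54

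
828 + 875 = 1703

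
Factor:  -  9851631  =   - 3^1 * 883^1 * 3719^1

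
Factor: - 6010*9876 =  - 2^3*3^1*5^1*601^1*823^1 = - 59354760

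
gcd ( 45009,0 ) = 45009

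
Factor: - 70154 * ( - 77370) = 2^2 * 3^1*5^1*7^1*2579^1*5011^1 = 5427814980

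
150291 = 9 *16699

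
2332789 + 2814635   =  5147424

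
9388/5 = 1877 + 3/5   =  1877.60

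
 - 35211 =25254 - 60465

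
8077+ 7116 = 15193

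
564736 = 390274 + 174462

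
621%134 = 85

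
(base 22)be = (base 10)256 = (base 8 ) 400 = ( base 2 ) 100000000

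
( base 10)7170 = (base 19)10G7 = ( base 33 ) 6j9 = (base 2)1110000000010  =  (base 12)4196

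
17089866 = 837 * 20418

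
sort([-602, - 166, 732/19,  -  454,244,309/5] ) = [ - 602, - 454,-166,  732/19,309/5, 244]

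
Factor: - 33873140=  -  2^2*5^1 * 7^1*241951^1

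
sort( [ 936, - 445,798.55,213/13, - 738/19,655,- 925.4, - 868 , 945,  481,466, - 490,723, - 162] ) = [  -  925.4, -868, - 490, - 445, - 162,  -  738/19,213/13,466, 481 , 655,723,798.55,936,  945] 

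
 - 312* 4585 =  - 1430520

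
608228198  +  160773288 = 769001486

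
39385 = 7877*5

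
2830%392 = 86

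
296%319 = 296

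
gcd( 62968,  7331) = 1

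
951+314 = 1265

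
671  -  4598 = - 3927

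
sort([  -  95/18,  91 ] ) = [ - 95/18, 91]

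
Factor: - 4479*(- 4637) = 3^1*1493^1*4637^1 = 20769123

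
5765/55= 1153/11= 104.82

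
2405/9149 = 2405/9149 = 0.26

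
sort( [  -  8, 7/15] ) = [ - 8, 7/15]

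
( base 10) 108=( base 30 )3i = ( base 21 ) 53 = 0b1101100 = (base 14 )7a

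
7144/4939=1 +2205/4939 = 1.45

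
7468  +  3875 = 11343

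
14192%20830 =14192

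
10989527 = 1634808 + 9354719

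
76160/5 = 15232 = 15232.00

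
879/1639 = 879/1639  =  0.54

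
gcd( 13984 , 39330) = 874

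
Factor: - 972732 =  - 2^2*3^1 * 103^1 *787^1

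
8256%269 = 186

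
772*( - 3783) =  - 2920476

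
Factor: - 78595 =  - 5^1 * 11^1*1429^1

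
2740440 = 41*66840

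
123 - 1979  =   - 1856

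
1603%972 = 631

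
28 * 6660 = 186480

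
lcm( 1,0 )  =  0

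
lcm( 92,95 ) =8740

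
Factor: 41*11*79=35629 = 11^1*41^1*79^1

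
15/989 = 15/989 =0.02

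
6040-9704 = -3664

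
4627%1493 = 148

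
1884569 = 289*6521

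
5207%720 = 167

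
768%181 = 44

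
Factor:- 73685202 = -2^1*3^1 * 31^1*396157^1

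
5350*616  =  3295600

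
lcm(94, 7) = 658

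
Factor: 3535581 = 3^1 *7^1*31^1* 5431^1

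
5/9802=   5/9802= 0.00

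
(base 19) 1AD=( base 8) 1064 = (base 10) 564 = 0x234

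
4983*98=488334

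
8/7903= 8/7903 = 0.00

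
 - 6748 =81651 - 88399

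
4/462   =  2/231 = 0.01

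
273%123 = 27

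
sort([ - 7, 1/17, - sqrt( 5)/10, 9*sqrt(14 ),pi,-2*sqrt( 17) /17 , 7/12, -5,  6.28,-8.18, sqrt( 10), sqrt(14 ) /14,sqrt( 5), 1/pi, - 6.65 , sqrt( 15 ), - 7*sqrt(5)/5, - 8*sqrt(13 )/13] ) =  [-8.18, - 7 , - 6.65, - 5, - 7*sqrt( 5 )/5,  -  8*sqrt( 13 )/13, - 2 * sqrt ( 17)/17, - sqrt( 5)/10, 1/17, sqrt(14) /14,1/pi,7/12,sqrt( 5 ),pi, sqrt( 10),sqrt( 15), 6.28, 9*sqrt( 14)]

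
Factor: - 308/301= - 2^2* 11^1*43^(-1 )  =  - 44/43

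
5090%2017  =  1056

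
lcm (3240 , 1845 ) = 132840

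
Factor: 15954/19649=2^1*3^1*7^( - 2 )*401^(-1)*2659^1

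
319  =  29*11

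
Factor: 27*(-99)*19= - 3^5  *11^1*19^1 = -50787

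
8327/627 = 13  +  16/57 = 13.28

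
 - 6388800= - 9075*704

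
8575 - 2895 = 5680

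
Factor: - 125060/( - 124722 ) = 370/369 = 2^1 *3^( - 2)*5^1*37^1*41^( - 1)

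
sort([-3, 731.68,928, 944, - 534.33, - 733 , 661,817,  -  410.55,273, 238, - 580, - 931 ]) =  [  -  931, - 733, - 580,-534.33,-410.55, - 3, 238 , 273, 661, 731.68, 817,928, 944] 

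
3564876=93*38332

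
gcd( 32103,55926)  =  9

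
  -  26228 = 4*(-6557)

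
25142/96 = 12571/48 = 261.90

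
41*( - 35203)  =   - 1443323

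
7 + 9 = 16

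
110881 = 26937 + 83944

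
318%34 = 12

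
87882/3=29294=29294.00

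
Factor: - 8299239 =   -  3^1*13^1*212801^1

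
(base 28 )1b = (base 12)33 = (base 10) 39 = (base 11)36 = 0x27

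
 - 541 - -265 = -276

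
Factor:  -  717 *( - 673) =3^1 * 239^1 * 673^1= 482541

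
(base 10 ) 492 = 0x1EC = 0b111101100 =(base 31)FR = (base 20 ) 14C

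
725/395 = 145/79 = 1.84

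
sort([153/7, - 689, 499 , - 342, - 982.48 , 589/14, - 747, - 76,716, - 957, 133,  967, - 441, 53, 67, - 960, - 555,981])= [ - 982.48, - 960 ,- 957, - 747,-689, - 555, - 441, - 342, - 76, 153/7,589/14,  53, 67, 133,499 , 716, 967 , 981]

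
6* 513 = 3078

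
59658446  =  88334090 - 28675644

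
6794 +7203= 13997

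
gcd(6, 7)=1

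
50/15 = 10/3 = 3.33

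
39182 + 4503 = 43685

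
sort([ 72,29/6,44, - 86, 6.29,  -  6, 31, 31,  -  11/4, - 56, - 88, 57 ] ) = [ - 88,-86, - 56, - 6,- 11/4,29/6, 6.29, 31,31 , 44,57, 72] 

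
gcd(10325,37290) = 5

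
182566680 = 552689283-370122603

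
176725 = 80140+96585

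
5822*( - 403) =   -  2346266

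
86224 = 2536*34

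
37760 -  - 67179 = 104939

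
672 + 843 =1515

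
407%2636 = 407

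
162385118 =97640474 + 64744644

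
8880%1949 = 1084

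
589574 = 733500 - 143926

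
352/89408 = 1/254 = 0.00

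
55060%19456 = 16148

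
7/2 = 7/2 = 3.50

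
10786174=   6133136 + 4653038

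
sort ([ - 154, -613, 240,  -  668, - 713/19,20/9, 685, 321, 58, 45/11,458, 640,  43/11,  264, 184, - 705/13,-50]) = [-668, - 613,-154, - 705/13, - 50, - 713/19, 20/9, 43/11,45/11,58, 184, 240,  264, 321,  458, 640, 685]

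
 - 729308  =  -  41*17788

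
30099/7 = 30099/7 = 4299.86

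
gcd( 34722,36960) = 6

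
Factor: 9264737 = 43^1*215459^1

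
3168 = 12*264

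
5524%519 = 334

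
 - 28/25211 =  -28/25211  =  - 0.00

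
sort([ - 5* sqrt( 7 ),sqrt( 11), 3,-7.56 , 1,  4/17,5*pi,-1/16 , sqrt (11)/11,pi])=[ - 5*sqrt(7 ), - 7.56,-1/16, 4/17, sqrt( 11) /11, 1, 3,pi,sqrt(11),5*pi ] 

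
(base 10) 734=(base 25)149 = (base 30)oe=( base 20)1GE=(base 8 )1336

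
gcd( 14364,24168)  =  228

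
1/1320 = 1/1320 = 0.00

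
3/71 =3/71 = 0.04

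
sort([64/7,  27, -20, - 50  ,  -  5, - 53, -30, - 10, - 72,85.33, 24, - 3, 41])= [ -72, - 53,-50,-30,- 20, - 10, - 5, - 3, 64/7, 24, 27, 41, 85.33]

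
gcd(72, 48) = 24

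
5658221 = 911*6211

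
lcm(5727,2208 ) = 183264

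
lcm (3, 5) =15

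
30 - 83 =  - 53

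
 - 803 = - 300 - 503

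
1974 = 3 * 658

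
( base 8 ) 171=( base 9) 144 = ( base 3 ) 11111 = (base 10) 121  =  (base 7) 232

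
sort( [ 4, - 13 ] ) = [ - 13,4 ]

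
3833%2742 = 1091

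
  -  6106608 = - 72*84814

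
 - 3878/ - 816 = 4 + 307/408= 4.75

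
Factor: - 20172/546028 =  - 3^1 * 7^(-1 )*41^2 * 19501^( - 1) =- 5043/136507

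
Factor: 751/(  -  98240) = -2^ (- 6) * 5^( - 1) * 307^(-1 )*751^1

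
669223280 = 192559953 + 476663327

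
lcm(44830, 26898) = 134490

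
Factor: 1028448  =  2^5*3^2*3571^1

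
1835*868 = 1592780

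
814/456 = 1 + 179/228 = 1.79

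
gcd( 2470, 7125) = 95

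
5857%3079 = 2778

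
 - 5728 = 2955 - 8683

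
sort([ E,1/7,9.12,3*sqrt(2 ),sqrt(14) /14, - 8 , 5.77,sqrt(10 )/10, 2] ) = [-8, 1/7 , sqrt( 14)/14,sqrt( 10 )/10,2, E,3 *sqrt( 2), 5.77,9.12 ] 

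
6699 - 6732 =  - 33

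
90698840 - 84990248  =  5708592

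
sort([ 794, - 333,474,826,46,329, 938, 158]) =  [ - 333,46,158,329,  474  ,  794,826,938] 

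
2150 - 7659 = -5509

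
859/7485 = 859/7485 = 0.11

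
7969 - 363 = 7606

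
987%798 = 189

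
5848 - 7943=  - 2095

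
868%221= 205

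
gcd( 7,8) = 1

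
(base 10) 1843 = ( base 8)3463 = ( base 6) 12311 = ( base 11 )1426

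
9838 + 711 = 10549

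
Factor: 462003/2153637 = 3^( - 1 )*271^ ( - 1)*883^( - 1)  *154001^1 = 154001/717879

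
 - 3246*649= - 2106654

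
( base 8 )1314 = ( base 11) 5a1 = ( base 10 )716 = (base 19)1id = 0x2CC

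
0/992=0 =0.00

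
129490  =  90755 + 38735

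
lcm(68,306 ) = 612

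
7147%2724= 1699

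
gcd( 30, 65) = 5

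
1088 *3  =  3264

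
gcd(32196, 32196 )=32196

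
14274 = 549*26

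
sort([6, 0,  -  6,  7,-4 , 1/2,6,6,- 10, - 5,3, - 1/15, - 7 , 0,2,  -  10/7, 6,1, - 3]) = [-10, - 7, - 6, - 5,-4, - 3, - 10/7, - 1/15,0,0,1/2,1, 2,3,6, 6, 6, 6, 7]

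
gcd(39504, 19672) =8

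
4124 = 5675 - 1551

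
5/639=5/639 = 0.01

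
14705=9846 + 4859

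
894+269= 1163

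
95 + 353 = 448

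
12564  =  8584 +3980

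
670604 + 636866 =1307470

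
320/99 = 3 + 23/99  =  3.23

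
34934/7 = 34934/7 = 4990.57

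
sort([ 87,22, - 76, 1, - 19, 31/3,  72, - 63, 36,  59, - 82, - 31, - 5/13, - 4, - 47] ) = [ - 82, - 76 , - 63, - 47,-31, - 19, - 4, - 5/13,1, 31/3, 22,36 , 59,72,87]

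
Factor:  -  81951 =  - 3^1*59^1*463^1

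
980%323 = 11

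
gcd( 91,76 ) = 1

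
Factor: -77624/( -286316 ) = 2^1*313^1*2309^( - 1 ) = 626/2309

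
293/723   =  293/723 = 0.41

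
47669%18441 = 10787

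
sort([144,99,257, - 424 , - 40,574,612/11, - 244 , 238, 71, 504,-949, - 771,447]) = [ - 949, - 771,-424, - 244, - 40,612/11,71,99, 144, 238,257,447, 504,574] 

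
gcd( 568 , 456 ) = 8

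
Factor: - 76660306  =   - 2^1 *38330153^1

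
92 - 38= 54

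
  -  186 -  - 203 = 17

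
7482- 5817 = 1665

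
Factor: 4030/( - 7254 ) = -5/9 = -  3^( - 2 )*5^1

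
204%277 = 204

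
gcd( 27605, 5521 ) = 5521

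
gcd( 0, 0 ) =0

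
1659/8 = 1659/8 = 207.38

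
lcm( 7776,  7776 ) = 7776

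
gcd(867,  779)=1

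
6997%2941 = 1115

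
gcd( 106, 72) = 2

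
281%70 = 1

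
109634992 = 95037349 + 14597643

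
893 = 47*19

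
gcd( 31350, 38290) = 10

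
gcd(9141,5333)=1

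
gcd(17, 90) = 1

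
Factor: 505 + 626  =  3^1 * 13^1 * 29^1  =  1131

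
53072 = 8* 6634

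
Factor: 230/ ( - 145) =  - 46/29 = - 2^1 * 23^1*29^(-1)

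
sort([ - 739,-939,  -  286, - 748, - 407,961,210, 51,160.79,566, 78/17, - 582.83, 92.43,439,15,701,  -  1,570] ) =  [ -939, - 748,-739, - 582.83, - 407,- 286,-1,78/17, 15,51, 92.43,160.79,210,439, 566,570,701,961] 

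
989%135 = 44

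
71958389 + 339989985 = 411948374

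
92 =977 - 885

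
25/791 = 25/791 = 0.03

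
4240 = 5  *848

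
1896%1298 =598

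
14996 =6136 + 8860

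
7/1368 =7/1368=   0.01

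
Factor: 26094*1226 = 31991244 = 2^2*3^1*613^1*4349^1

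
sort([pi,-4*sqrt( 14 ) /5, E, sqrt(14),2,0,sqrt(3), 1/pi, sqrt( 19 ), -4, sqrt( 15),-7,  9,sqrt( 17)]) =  [ - 7, - 4, - 4 * sqrt(14) /5,0, 1/pi, sqrt( 3), 2, E, pi, sqrt( 14 ), sqrt( 15 ),sqrt( 17 ), sqrt( 19 ), 9]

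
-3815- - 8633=4818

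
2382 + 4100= 6482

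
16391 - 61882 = - 45491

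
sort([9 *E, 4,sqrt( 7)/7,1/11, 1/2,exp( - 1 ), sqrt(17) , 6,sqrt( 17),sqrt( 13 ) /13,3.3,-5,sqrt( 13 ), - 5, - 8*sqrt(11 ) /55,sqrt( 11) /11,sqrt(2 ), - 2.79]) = [ - 5, - 5, - 2.79, - 8*sqrt(11)/55,1/11,sqrt(  13)/13,sqrt(11 )/11,exp( - 1),sqrt (7)/7, 1/2, sqrt(2),3.3,sqrt( 13 ),4,sqrt(17), sqrt( 17), 6, 9*E]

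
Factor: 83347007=83347007^1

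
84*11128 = 934752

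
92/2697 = 92/2697  =  0.03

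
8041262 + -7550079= 491183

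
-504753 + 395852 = -108901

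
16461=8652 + 7809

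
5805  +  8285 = 14090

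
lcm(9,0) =0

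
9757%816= 781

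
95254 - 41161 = 54093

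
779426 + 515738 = 1295164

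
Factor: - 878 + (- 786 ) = -2^7*  13^1= - 1664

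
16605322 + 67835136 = 84440458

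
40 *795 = 31800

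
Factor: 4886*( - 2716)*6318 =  - 83842235568 = - 2^4*3^5*7^2  *13^1*97^1*349^1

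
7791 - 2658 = 5133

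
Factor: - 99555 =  - 3^1*5^1*6637^1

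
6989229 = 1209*5781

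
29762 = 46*647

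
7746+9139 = 16885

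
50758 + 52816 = 103574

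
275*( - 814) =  - 223850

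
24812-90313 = -65501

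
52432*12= 629184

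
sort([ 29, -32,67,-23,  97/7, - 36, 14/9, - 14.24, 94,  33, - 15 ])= [ - 36, - 32,-23, - 15, - 14.24,14/9 , 97/7 , 29 , 33, 67,94 ] 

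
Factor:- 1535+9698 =3^2*907^1 = 8163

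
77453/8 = 9681+ 5/8  =  9681.62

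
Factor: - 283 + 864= 581=7^1 * 83^1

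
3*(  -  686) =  - 2058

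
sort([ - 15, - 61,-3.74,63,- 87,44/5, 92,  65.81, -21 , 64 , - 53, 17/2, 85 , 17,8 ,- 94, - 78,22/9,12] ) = [ - 94, - 87, - 78,-61,-53,- 21, - 15, - 3.74,22/9,  8, 17/2,44/5, 12,17, 63,64,65.81, 85, 92 ]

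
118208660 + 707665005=825873665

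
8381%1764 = 1325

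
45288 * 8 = 362304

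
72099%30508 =11083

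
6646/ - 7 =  - 6646/7 = - 949.43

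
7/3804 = 7/3804 = 0.00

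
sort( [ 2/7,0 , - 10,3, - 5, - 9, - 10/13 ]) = [ - 10, -9,-5, - 10/13, 0 , 2/7 , 3]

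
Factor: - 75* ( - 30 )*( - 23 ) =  - 51750=- 2^1*3^2*5^3*23^1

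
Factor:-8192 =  - 2^13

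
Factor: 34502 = 2^1*13^1*1327^1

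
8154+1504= 9658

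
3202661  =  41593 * 77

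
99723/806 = 7671/62 = 123.73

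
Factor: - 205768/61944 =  - 3^ ( - 1 ) *17^2*29^( - 1) = - 289/87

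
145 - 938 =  - 793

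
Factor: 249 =3^1*83^1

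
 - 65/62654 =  - 65/62654 = -0.00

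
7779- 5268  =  2511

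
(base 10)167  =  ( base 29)5M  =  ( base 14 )BD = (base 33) 52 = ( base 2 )10100111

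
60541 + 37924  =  98465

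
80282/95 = 80282/95 = 845.07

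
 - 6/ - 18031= 6/18031 =0.00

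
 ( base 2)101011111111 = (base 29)3A2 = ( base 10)2815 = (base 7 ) 11131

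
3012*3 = 9036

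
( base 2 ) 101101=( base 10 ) 45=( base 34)1B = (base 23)1m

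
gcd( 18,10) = 2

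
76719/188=76719/188 = 408.08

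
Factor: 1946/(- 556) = -7/2 = - 2^(- 1) * 7^1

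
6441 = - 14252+20693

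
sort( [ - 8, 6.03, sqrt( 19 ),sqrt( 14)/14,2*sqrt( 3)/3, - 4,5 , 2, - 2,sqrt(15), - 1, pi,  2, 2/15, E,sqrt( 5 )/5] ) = [ - 8, - 4, - 2, - 1, 2/15,  sqrt( 14 ) /14 , sqrt(5 ) /5, 2*sqrt ( 3)/3,2,2,E , pi, sqrt( 15)  ,  sqrt ( 19 ),  5, 6.03 ]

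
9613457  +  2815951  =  12429408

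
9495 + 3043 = 12538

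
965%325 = 315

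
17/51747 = 17/51747 = 0.00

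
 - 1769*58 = -102602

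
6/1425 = 2/475 = 0.00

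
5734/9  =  637+1/9 = 637.11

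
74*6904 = 510896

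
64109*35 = 2243815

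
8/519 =8/519 =0.02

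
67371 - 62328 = 5043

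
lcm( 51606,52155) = 4902570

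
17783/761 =17783/761 = 23.37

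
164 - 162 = 2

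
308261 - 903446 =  - 595185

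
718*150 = 107700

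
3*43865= 131595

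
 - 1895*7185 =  - 13615575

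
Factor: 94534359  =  3^1*311^1 * 101323^1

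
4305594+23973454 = 28279048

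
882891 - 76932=805959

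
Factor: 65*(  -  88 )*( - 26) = 148720= 2^4*5^1 *11^1*13^2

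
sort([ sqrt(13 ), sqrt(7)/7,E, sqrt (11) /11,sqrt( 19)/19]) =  [ sqrt(19)/19,sqrt(11)/11, sqrt ( 7)/7, E,sqrt (13)] 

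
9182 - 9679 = -497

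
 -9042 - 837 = -9879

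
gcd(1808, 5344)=16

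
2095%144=79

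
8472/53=8472/53 = 159.85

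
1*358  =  358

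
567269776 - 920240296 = -352970520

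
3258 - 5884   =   - 2626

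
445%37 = 1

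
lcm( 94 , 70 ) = 3290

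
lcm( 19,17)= 323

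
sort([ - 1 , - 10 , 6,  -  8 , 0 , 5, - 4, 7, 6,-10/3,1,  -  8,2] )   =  [  -  10, - 8, -8,-4, - 10/3, - 1, 0, 1,  2,5 , 6, 6, 7]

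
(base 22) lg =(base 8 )736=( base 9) 581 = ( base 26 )IA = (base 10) 478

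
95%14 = 11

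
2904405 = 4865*597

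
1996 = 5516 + -3520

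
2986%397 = 207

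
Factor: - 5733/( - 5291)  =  441/407 = 3^2 *7^2*11^( - 1)*37^( - 1)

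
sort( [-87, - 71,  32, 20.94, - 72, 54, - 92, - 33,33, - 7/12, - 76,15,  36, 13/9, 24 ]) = [ - 92, - 87, - 76, - 72 , - 71, - 33, - 7/12,13/9,  15, 20.94, 24,32, 33,36,  54]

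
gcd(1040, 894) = 2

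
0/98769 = 0= 0.00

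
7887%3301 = 1285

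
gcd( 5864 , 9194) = 2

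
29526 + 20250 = 49776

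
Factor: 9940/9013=2^2* 5^1*7^1*71^1*9013^( - 1 )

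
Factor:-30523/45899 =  - 7^( - 1 )*79^( - 1)*83^ ( - 1)*131^1*233^1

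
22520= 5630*4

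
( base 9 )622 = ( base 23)M0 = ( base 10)506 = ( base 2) 111111010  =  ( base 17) 1CD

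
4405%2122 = 161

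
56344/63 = 56344/63 = 894.35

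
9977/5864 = 1 + 4113/5864 = 1.70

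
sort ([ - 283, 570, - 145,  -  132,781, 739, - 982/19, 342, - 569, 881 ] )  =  [ - 569,- 283, - 145, - 132, - 982/19, 342, 570,739,781, 881 ] 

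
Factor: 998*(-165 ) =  - 2^1*3^1*5^1*11^1 * 499^1 = - 164670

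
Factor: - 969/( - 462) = 323/154 = 2^( - 1)*7^ ( - 1)*11^(  -  1 )*17^1 * 19^1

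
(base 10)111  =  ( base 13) 87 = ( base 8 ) 157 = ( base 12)93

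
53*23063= 1222339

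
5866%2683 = 500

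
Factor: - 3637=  - 3637^1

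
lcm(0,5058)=0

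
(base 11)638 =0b1011111111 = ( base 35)lw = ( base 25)15h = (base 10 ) 767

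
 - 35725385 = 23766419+-59491804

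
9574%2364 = 118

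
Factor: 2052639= 3^2 * 131^1*1741^1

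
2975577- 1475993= 1499584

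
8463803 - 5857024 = 2606779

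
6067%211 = 159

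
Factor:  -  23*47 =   -  1081 = -23^1*47^1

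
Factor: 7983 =3^2*887^1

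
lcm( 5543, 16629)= 16629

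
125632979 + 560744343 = 686377322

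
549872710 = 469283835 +80588875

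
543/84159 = 181/28053 = 0.01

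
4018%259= 133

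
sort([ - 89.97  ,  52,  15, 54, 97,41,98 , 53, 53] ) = [-89.97,  15,  41,52, 53, 53,  54,97,98]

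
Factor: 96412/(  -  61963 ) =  - 2^2*11^( - 1)*43^( - 1)*131^( -1) * 24103^1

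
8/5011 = 8/5011 = 0.00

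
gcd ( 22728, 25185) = 3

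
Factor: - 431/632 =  - 2^( -3)*79^( - 1)*431^1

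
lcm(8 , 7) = 56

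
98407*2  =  196814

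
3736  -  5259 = - 1523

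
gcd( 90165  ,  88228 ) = 1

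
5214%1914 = 1386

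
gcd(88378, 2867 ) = 1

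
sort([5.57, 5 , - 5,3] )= [ - 5, 3, 5,5.57]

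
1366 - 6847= -5481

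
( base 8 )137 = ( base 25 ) 3k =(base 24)3N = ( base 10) 95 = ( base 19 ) 50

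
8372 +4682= 13054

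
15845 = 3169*5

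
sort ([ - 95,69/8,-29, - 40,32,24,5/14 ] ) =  [ - 95, - 40, - 29 , 5/14, 69/8,24 , 32 ] 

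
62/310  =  1/5 = 0.20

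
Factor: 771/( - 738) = - 2^( - 1)*3^( - 1)*41^( - 1 )*257^1= -257/246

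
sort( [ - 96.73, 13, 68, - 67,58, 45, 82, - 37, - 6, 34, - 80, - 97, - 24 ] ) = [ - 97,-96.73, - 80, - 67, - 37, - 24, - 6 , 13, 34, 45, 58  ,  68, 82] 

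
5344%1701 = 241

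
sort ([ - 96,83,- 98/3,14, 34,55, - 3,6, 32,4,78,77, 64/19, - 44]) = [ - 96, - 44 , - 98/3, - 3,64/19,4,  6,14, 32, 34, 55 , 77,  78,  83]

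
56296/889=63 + 289/889 = 63.33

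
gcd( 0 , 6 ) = 6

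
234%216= 18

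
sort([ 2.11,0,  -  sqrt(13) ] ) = [ - sqrt( 13 ), 0,2.11 ] 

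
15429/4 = 3857 + 1/4 = 3857.25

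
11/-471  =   - 11/471  =  - 0.02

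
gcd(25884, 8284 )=4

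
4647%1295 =762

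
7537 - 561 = 6976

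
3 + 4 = 7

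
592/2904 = 74/363 = 0.20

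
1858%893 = 72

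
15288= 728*21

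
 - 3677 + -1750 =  - 5427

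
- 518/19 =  - 28 + 14/19 = - 27.26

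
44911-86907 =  - 41996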